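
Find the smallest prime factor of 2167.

2167 is odd.
Digit sum 16, not divisible by 3.
Ends in 7: not divisible by 5.
7: 2167 = 7·309 + 4
11: 2167 = 11·197

11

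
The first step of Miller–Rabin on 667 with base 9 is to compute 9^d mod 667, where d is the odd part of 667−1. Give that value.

660

667 − 1 = 666 = 2^1 · 333, so d = 333.
9^1 ≡ 9 (mod 667)
9^2 ≡ 9^2 = 81 ≡ 81 (mod 667)
9^4 ≡ 81^2 = 6561 ≡ 558 (mod 667)
9^8 ≡ 558^2 = 311364 ≡ 542 (mod 667)
9^16 ≡ 542^2 = 293764 ≡ 284 (mod 667)
9^32 ≡ 284^2 = 80656 ≡ 616 (mod 667)
9^64 ≡ 616^2 = 379456 ≡ 600 (mod 667)
9^128 ≡ 600^2 = 360000 ≡ 487 (mod 667)
9^256 ≡ 487^2 = 237169 ≡ 384 (mod 667)
333 = 256 + 64 + 8 + 4 + 1 in binary powers of 2.
So 9^333 ≡ 384 · 600 · 542 · 558 · 9 ≡ 660 (mod 667).
Squaring chain: 660; never reaches −1, so base 9 is a Miller–Rabin witness that 667 is composite.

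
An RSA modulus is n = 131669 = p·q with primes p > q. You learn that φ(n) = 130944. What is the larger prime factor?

φ(n) = (p−1)(q−1) = n − (p+q) + 1, so p + q = 131669 − 130944 + 1 = 726.
p and q are the roots of t² − 726t + 131669 = 0.
Discriminant: 726² − 4·131669 = 527076 − 526676 = 400; √400 = 20.
q = (726 − 20)/2 = 353, p = (726 + 20)/2 = 373.
Check: 353 · 373 = 131669.

373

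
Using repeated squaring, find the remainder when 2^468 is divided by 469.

2^1 ≡ 2 (mod 469)
2^2 ≡ 2^2 = 4 ≡ 4 (mod 469)
2^4 ≡ 4^2 = 16 ≡ 16 (mod 469)
2^8 ≡ 16^2 = 256 ≡ 256 (mod 469)
2^16 ≡ 256^2 = 65536 ≡ 345 (mod 469)
2^32 ≡ 345^2 = 119025 ≡ 368 (mod 469)
2^64 ≡ 368^2 = 135424 ≡ 352 (mod 469)
2^128 ≡ 352^2 = 123904 ≡ 88 (mod 469)
2^256 ≡ 88^2 = 7744 ≡ 240 (mod 469)
468 = 256 + 128 + 64 + 16 + 4 in binary powers of 2.
So 2^468 ≡ 240 · 88 · 352 · 345 · 16 ≡ 64 (mod 469).
Since 64 ≠ 1, base 2 is a Fermat witness: 469 is composite.

64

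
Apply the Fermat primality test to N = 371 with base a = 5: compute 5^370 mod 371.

5^1 ≡ 5 (mod 371)
5^2 ≡ 5^2 = 25 ≡ 25 (mod 371)
5^4 ≡ 25^2 = 625 ≡ 254 (mod 371)
5^8 ≡ 254^2 = 64516 ≡ 333 (mod 371)
5^16 ≡ 333^2 = 110889 ≡ 331 (mod 371)
5^32 ≡ 331^2 = 109561 ≡ 116 (mod 371)
5^64 ≡ 116^2 = 13456 ≡ 100 (mod 371)
5^128 ≡ 100^2 = 10000 ≡ 354 (mod 371)
5^256 ≡ 354^2 = 125316 ≡ 289 (mod 371)
370 = 256 + 64 + 32 + 16 + 2 in binary powers of 2.
So 5^370 ≡ 289 · 100 · 116 · 331 · 25 ≡ 149 (mod 371).
Since 149 ≠ 1, base 5 is a Fermat witness: 371 is composite.

149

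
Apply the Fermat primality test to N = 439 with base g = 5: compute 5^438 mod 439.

1

5^1 ≡ 5 (mod 439)
5^2 ≡ 5^2 = 25 ≡ 25 (mod 439)
5^4 ≡ 25^2 = 625 ≡ 186 (mod 439)
5^8 ≡ 186^2 = 34596 ≡ 354 (mod 439)
5^16 ≡ 354^2 = 125316 ≡ 201 (mod 439)
5^32 ≡ 201^2 = 40401 ≡ 13 (mod 439)
5^64 ≡ 13^2 = 169 ≡ 169 (mod 439)
5^128 ≡ 169^2 = 28561 ≡ 26 (mod 439)
5^256 ≡ 26^2 = 676 ≡ 237 (mod 439)
438 = 256 + 128 + 32 + 16 + 4 + 2 in binary powers of 2.
So 5^438 ≡ 237 · 26 · 13 · 201 · 186 · 25 ≡ 1 (mod 439).
Since the result is 1, base 5 gives no evidence that 439 is composite.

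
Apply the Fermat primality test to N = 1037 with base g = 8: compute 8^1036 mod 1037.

339

8^1 ≡ 8 (mod 1037)
8^2 ≡ 8^2 = 64 ≡ 64 (mod 1037)
8^4 ≡ 64^2 = 4096 ≡ 985 (mod 1037)
8^8 ≡ 985^2 = 970225 ≡ 630 (mod 1037)
8^16 ≡ 630^2 = 396900 ≡ 766 (mod 1037)
8^32 ≡ 766^2 = 586756 ≡ 851 (mod 1037)
8^64 ≡ 851^2 = 724201 ≡ 375 (mod 1037)
8^128 ≡ 375^2 = 140625 ≡ 630 (mod 1037)
8^256 ≡ 630^2 = 396900 ≡ 766 (mod 1037)
8^512 ≡ 766^2 = 586756 ≡ 851 (mod 1037)
8^1024 ≡ 851^2 = 724201 ≡ 375 (mod 1037)
1036 = 1024 + 8 + 4 in binary powers of 2.
So 8^1036 ≡ 375 · 630 · 985 ≡ 339 (mod 1037).
Since 339 ≠ 1, base 8 is a Fermat witness: 1037 is composite.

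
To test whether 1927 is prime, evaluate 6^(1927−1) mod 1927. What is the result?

6^1 ≡ 6 (mod 1927)
6^2 ≡ 6^2 = 36 ≡ 36 (mod 1927)
6^4 ≡ 36^2 = 1296 ≡ 1296 (mod 1927)
6^8 ≡ 1296^2 = 1679616 ≡ 1199 (mod 1927)
6^16 ≡ 1199^2 = 1437601 ≡ 59 (mod 1927)
6^32 ≡ 59^2 = 3481 ≡ 1554 (mod 1927)
6^64 ≡ 1554^2 = 2414916 ≡ 385 (mod 1927)
6^128 ≡ 385^2 = 148225 ≡ 1773 (mod 1927)
6^256 ≡ 1773^2 = 3143529 ≡ 592 (mod 1927)
6^512 ≡ 592^2 = 350464 ≡ 1677 (mod 1927)
6^1024 ≡ 1677^2 = 2812329 ≡ 836 (mod 1927)
1926 = 1024 + 512 + 256 + 128 + 4 + 2 in binary powers of 2.
So 6^1926 ≡ 836 · 1677 · 592 · 1773 · 1296 · 36 ≡ 777 (mod 1927).
Since 777 ≠ 1, base 6 is a Fermat witness: 1927 is composite.

777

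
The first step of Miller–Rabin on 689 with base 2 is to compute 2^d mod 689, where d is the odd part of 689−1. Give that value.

50

689 − 1 = 688 = 2^4 · 43, so d = 43.
2^1 ≡ 2 (mod 689)
2^2 ≡ 2^2 = 4 ≡ 4 (mod 689)
2^4 ≡ 4^2 = 16 ≡ 16 (mod 689)
2^8 ≡ 16^2 = 256 ≡ 256 (mod 689)
2^16 ≡ 256^2 = 65536 ≡ 81 (mod 689)
2^32 ≡ 81^2 = 6561 ≡ 360 (mod 689)
43 = 32 + 8 + 2 + 1 in binary powers of 2.
So 2^43 ≡ 360 · 256 · 4 · 2 ≡ 50 (mod 689).
Squaring chain: 50 → 433 → 81 → 360; never reaches −1, so base 2 is a Miller–Rabin witness that 689 is composite.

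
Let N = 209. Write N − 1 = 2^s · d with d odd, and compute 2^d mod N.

209 − 1 = 208 = 2^4 · 13, so d = 13.
2^1 ≡ 2 (mod 209)
2^2 ≡ 2^2 = 4 ≡ 4 (mod 209)
2^4 ≡ 4^2 = 16 ≡ 16 (mod 209)
2^8 ≡ 16^2 = 256 ≡ 47 (mod 209)
13 = 8 + 4 + 1 in binary powers of 2.
So 2^13 ≡ 47 · 16 · 2 ≡ 41 (mod 209).
Squaring chain: 41 → 9 → 81 → 82; never reaches −1, so base 2 is a Miller–Rabin witness that 209 is composite.

41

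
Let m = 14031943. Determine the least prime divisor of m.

14031943 is odd.
Digit sum 25, not divisible by 3.
Ends in 3: not divisible by 5.
7: 14031943 = 7·2004563 + 2
11: 14031943 = 11·1275631 + 2
13: 14031943 = 13·1079380 + 3
17: 14031943 = 17·825408 + 7
19: 14031943 = 19·738523 + 6
23: 14031943 = 23·610084 + 11
29: 14031943 = 29·483860 + 3
31: 14031943 = 31·452643 + 10
37: 14031943 = 37·379241 + 26
41: 14031943 = 41·342242 + 21
43: 14031943 = 43·326324 + 11
47: 14031943 = 47·298551 + 46
53: 14031943 = 53·264753 + 34
59: 14031943 = 59·237829 + 32
61: 14031943 = 61·230031 + 52
67: 14031943 = 67·209431 + 66
71: 14031943 = 71·197633

71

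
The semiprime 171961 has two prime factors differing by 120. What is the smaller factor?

359

Since p = q + 120, we have 171961 = q(q + 120), so q² + 120q − 171961 = 0.
Discriminant: 120² + 4·171961 = 14400 + 687844 = 702244; √702244 = 838.
q = (−120 + 838)/2 = 359, and p = q + 120 = 479.
Check: 359 · 479 = 171961.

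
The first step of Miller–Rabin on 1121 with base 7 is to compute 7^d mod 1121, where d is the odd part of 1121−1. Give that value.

239

1121 − 1 = 1120 = 2^5 · 35, so d = 35.
7^1 ≡ 7 (mod 1121)
7^2 ≡ 7^2 = 49 ≡ 49 (mod 1121)
7^4 ≡ 49^2 = 2401 ≡ 159 (mod 1121)
7^8 ≡ 159^2 = 25281 ≡ 619 (mod 1121)
7^16 ≡ 619^2 = 383161 ≡ 900 (mod 1121)
7^32 ≡ 900^2 = 810000 ≡ 638 (mod 1121)
35 = 32 + 2 + 1 in binary powers of 2.
So 7^35 ≡ 638 · 49 · 7 ≡ 239 (mod 1121).
Squaring chain: 239 → 1071 → 258 → 425 → 144; never reaches −1, so base 7 is a Miller–Rabin witness that 1121 is composite.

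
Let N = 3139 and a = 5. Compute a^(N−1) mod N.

5^1 ≡ 5 (mod 3139)
5^2 ≡ 5^2 = 25 ≡ 25 (mod 3139)
5^4 ≡ 25^2 = 625 ≡ 625 (mod 3139)
5^8 ≡ 625^2 = 390625 ≡ 1389 (mod 3139)
5^16 ≡ 1389^2 = 1929321 ≡ 1975 (mod 3139)
5^32 ≡ 1975^2 = 3900625 ≡ 1987 (mod 3139)
5^64 ≡ 1987^2 = 3948169 ≡ 2446 (mod 3139)
5^128 ≡ 2446^2 = 5982916 ≡ 3121 (mod 3139)
5^256 ≡ 3121^2 = 9740641 ≡ 324 (mod 3139)
5^512 ≡ 324^2 = 104976 ≡ 1389 (mod 3139)
5^1024 ≡ 1389^2 = 1929321 ≡ 1975 (mod 3139)
5^2048 ≡ 1975^2 = 3900625 ≡ 1987 (mod 3139)
3138 = 2048 + 1024 + 64 + 2 in binary powers of 2.
So 5^3138 ≡ 1987 · 1975 · 2446 · 25 ≡ 1311 (mod 3139).
Since 1311 ≠ 1, base 5 is a Fermat witness: 3139 is composite.

1311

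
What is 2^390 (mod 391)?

285

2^1 ≡ 2 (mod 391)
2^2 ≡ 2^2 = 4 ≡ 4 (mod 391)
2^4 ≡ 4^2 = 16 ≡ 16 (mod 391)
2^8 ≡ 16^2 = 256 ≡ 256 (mod 391)
2^16 ≡ 256^2 = 65536 ≡ 239 (mod 391)
2^32 ≡ 239^2 = 57121 ≡ 35 (mod 391)
2^64 ≡ 35^2 = 1225 ≡ 52 (mod 391)
2^128 ≡ 52^2 = 2704 ≡ 358 (mod 391)
2^256 ≡ 358^2 = 128164 ≡ 307 (mod 391)
390 = 256 + 128 + 4 + 2 in binary powers of 2.
So 2^390 ≡ 307 · 358 · 16 · 4 ≡ 285 (mod 391).
Since 285 ≠ 1, base 2 is a Fermat witness: 391 is composite.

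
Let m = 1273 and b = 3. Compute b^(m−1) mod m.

3^1 ≡ 3 (mod 1273)
3^2 ≡ 3^2 = 9 ≡ 9 (mod 1273)
3^4 ≡ 9^2 = 81 ≡ 81 (mod 1273)
3^8 ≡ 81^2 = 6561 ≡ 196 (mod 1273)
3^16 ≡ 196^2 = 38416 ≡ 226 (mod 1273)
3^32 ≡ 226^2 = 51076 ≡ 156 (mod 1273)
3^64 ≡ 156^2 = 24336 ≡ 149 (mod 1273)
3^128 ≡ 149^2 = 22201 ≡ 560 (mod 1273)
3^256 ≡ 560^2 = 313600 ≡ 442 (mod 1273)
3^512 ≡ 442^2 = 195364 ≡ 595 (mod 1273)
3^1024 ≡ 595^2 = 354025 ≡ 131 (mod 1273)
1272 = 1024 + 128 + 64 + 32 + 16 + 8 in binary powers of 2.
So 3^1272 ≡ 131 · 560 · 149 · 156 · 226 · 196 ≡ 828 (mod 1273).
Since 828 ≠ 1, base 3 is a Fermat witness: 1273 is composite.

828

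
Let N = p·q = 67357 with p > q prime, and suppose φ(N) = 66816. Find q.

φ(n) = (p−1)(q−1) = n − (p+q) + 1, so p + q = 67357 − 66816 + 1 = 542.
p and q are the roots of t² − 542t + 67357 = 0.
Discriminant: 542² − 4·67357 = 293764 − 269428 = 24336; √24336 = 156.
q = (542 − 156)/2 = 193, p = (542 + 156)/2 = 349.
Check: 193 · 349 = 67357.

193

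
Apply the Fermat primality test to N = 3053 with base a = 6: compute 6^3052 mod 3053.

6^1 ≡ 6 (mod 3053)
6^2 ≡ 6^2 = 36 ≡ 36 (mod 3053)
6^4 ≡ 36^2 = 1296 ≡ 1296 (mod 3053)
6^8 ≡ 1296^2 = 1679616 ≡ 466 (mod 3053)
6^16 ≡ 466^2 = 217156 ≡ 393 (mod 3053)
6^32 ≡ 393^2 = 154449 ≡ 1799 (mod 3053)
6^64 ≡ 1799^2 = 3236401 ≡ 221 (mod 3053)
6^128 ≡ 221^2 = 48841 ≡ 3046 (mod 3053)
6^256 ≡ 3046^2 = 9278116 ≡ 49 (mod 3053)
6^512 ≡ 49^2 = 2401 ≡ 2401 (mod 3053)
6^1024 ≡ 2401^2 = 5764801 ≡ 737 (mod 3053)
6^2048 ≡ 737^2 = 543169 ≡ 2788 (mod 3053)
3052 = 2048 + 512 + 256 + 128 + 64 + 32 + 8 + 4 in binary powers of 2.
So 6^3052 ≡ 2788 · 2401 · 49 · 3046 · 221 · 1799 · 466 · 1296 ≡ 2113 (mod 3053).
Since 2113 ≠ 1, base 6 is a Fermat witness: 3053 is composite.

2113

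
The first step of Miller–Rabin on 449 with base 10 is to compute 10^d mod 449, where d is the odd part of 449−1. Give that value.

449 − 1 = 448 = 2^6 · 7, so d = 7.
10^1 ≡ 10 (mod 449)
10^2 ≡ 10^2 = 100 ≡ 100 (mod 449)
10^4 ≡ 100^2 = 10000 ≡ 122 (mod 449)
7 = 4 + 2 + 1 in binary powers of 2.
So 10^7 ≡ 122 · 100 · 10 ≡ 321 (mod 449).
Squaring chain: 321 → 220 → 357 → 382 → 448 → 1; reaches −1, so base 10 does not prove 449 composite.

321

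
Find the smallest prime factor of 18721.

18721 is odd.
Digit sum 19, not divisible by 3.
Ends in 1: not divisible by 5.
7: 18721 = 7·2674 + 3
11: 18721 = 11·1701 + 10
13: 18721 = 13·1440 + 1
17: 18721 = 17·1101 + 4
19: 18721 = 19·985 + 6
23: 18721 = 23·813 + 22
29: 18721 = 29·645 + 16
31: 18721 = 31·603 + 28
37: 18721 = 37·505 + 36
41: 18721 = 41·456 + 25
43: 18721 = 43·435 + 16
47: 18721 = 47·398 + 15
53: 18721 = 53·353 + 12
59: 18721 = 59·317 + 18
61: 18721 = 61·306 + 55
67: 18721 = 67·279 + 28
71: 18721 = 71·263 + 48
73: 18721 = 73·256 + 33
79: 18721 = 79·236 + 77
83: 18721 = 83·225 + 46
89: 18721 = 89·210 + 31
97: 18721 = 97·193

97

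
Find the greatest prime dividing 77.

11

77 = 7 · 11
11 is prime.
So 77 = 7 · 11; the largest prime factor is 11.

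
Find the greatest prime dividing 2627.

71

2627 = 37 · 71
71 is prime.
So 2627 = 37 · 71; the largest prime factor is 71.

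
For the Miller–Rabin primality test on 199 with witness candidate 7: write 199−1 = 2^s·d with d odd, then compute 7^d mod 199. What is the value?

199 − 1 = 198 = 2^1 · 99, so d = 99.
7^1 ≡ 7 (mod 199)
7^2 ≡ 7^2 = 49 ≡ 49 (mod 199)
7^4 ≡ 49^2 = 2401 ≡ 13 (mod 199)
7^8 ≡ 13^2 = 169 ≡ 169 (mod 199)
7^16 ≡ 169^2 = 28561 ≡ 104 (mod 199)
7^32 ≡ 104^2 = 10816 ≡ 70 (mod 199)
7^64 ≡ 70^2 = 4900 ≡ 124 (mod 199)
99 = 64 + 32 + 2 + 1 in binary powers of 2.
So 7^99 ≡ 124 · 70 · 49 · 7 ≡ 1 (mod 199).
Since 7^d ≡ 1 (mod 199), base 7 does not prove 199 composite.

1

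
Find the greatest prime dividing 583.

53

583 = 11 · 53
53 is prime.
So 583 = 11 · 53; the largest prime factor is 53.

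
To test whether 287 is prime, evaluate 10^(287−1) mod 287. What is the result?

10^1 ≡ 10 (mod 287)
10^2 ≡ 10^2 = 100 ≡ 100 (mod 287)
10^4 ≡ 100^2 = 10000 ≡ 242 (mod 287)
10^8 ≡ 242^2 = 58564 ≡ 16 (mod 287)
10^16 ≡ 16^2 = 256 ≡ 256 (mod 287)
10^32 ≡ 256^2 = 65536 ≡ 100 (mod 287)
10^64 ≡ 100^2 = 10000 ≡ 242 (mod 287)
10^128 ≡ 242^2 = 58564 ≡ 16 (mod 287)
10^256 ≡ 16^2 = 256 ≡ 256 (mod 287)
286 = 256 + 16 + 8 + 4 + 2 in binary powers of 2.
So 10^286 ≡ 256 · 256 · 16 · 242 · 100 ≡ 256 (mod 287).
Since 256 ≠ 1, base 10 is a Fermat witness: 287 is composite.

256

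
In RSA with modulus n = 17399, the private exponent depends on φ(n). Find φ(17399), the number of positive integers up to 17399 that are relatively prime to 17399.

Factor: 17399 = 127 · 137.
φ(17399) = (127−1) · (137−1) = 126 · 136 = 17136.

17136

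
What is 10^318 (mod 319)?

122

10^1 ≡ 10 (mod 319)
10^2 ≡ 10^2 = 100 ≡ 100 (mod 319)
10^4 ≡ 100^2 = 10000 ≡ 111 (mod 319)
10^8 ≡ 111^2 = 12321 ≡ 199 (mod 319)
10^16 ≡ 199^2 = 39601 ≡ 45 (mod 319)
10^32 ≡ 45^2 = 2025 ≡ 111 (mod 319)
10^64 ≡ 111^2 = 12321 ≡ 199 (mod 319)
10^128 ≡ 199^2 = 39601 ≡ 45 (mod 319)
10^256 ≡ 45^2 = 2025 ≡ 111 (mod 319)
318 = 256 + 32 + 16 + 8 + 4 + 2 in binary powers of 2.
So 10^318 ≡ 111 · 111 · 45 · 199 · 111 · 100 ≡ 122 (mod 319).
Since 122 ≠ 1, base 10 is a Fermat witness: 319 is composite.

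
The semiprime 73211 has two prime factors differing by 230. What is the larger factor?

Since p = q + 230, we have 73211 = q(q + 230), so q² + 230q − 73211 = 0.
Discriminant: 230² + 4·73211 = 52900 + 292844 = 345744; √345744 = 588.
q = (−230 + 588)/2 = 179, and p = q + 230 = 409.
Check: 179 · 409 = 73211.

409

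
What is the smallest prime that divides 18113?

18113 is odd.
Digit sum 14, not divisible by 3.
Ends in 3: not divisible by 5.
7: 18113 = 7·2587 + 4
11: 18113 = 11·1646 + 7
13: 18113 = 13·1393 + 4
17: 18113 = 17·1065 + 8
19: 18113 = 19·953 + 6
23: 18113 = 23·787 + 12
29: 18113 = 29·624 + 17
31: 18113 = 31·584 + 9
37: 18113 = 37·489 + 20
41: 18113 = 41·441 + 32
43: 18113 = 43·421 + 10
47: 18113 = 47·385 + 18
53: 18113 = 53·341 + 40
59: 18113 = 59·307

59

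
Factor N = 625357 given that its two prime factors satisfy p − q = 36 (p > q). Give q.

Since p = q + 36, we have 625357 = q(q + 36), so q² + 36q − 625357 = 0.
Discriminant: 36² + 4·625357 = 1296 + 2501428 = 2502724; √2502724 = 1582.
q = (−36 + 1582)/2 = 773, and p = q + 36 = 809.
Check: 773 · 809 = 625357.

773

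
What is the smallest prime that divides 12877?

12877 is odd.
Digit sum 25, not divisible by 3.
Ends in 7: not divisible by 5.
7: 12877 = 7·1839 + 4
11: 12877 = 11·1170 + 7
13: 12877 = 13·990 + 7
17: 12877 = 17·757 + 8
19: 12877 = 19·677 + 14
23: 12877 = 23·559 + 20
29: 12877 = 29·444 + 1
31: 12877 = 31·415 + 12
37: 12877 = 37·348 + 1
41: 12877 = 41·314 + 3
43: 12877 = 43·299 + 20
47: 12877 = 47·273 + 46
53: 12877 = 53·242 + 51
59: 12877 = 59·218 + 15
61: 12877 = 61·211 + 6
67: 12877 = 67·192 + 13
71: 12877 = 71·181 + 26
73: 12877 = 73·176 + 29
79: 12877 = 79·163

79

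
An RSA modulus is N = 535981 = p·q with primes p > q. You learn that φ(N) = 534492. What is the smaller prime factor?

φ(n) = (p−1)(q−1) = n − (p+q) + 1, so p + q = 535981 − 534492 + 1 = 1490.
p and q are the roots of t² − 1490t + 535981 = 0.
Discriminant: 1490² − 4·535981 = 2220100 − 2143924 = 76176; √76176 = 276.
q = (1490 − 276)/2 = 607, p = (1490 + 276)/2 = 883.
Check: 607 · 883 = 535981.

607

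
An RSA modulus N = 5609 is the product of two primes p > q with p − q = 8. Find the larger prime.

79

Since p = q + 8, we have 5609 = q(q + 8), so q² + 8q − 5609 = 0.
Discriminant: 8² + 4·5609 = 64 + 22436 = 22500; √22500 = 150.
q = (−8 + 150)/2 = 71, and p = q + 8 = 79.
Check: 71 · 79 = 5609.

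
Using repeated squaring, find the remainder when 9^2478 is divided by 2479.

9^1 ≡ 9 (mod 2479)
9^2 ≡ 9^2 = 81 ≡ 81 (mod 2479)
9^4 ≡ 81^2 = 6561 ≡ 1603 (mod 2479)
9^8 ≡ 1603^2 = 2569609 ≡ 1365 (mod 2479)
9^16 ≡ 1365^2 = 1863225 ≡ 1496 (mod 2479)
9^32 ≡ 1496^2 = 2238016 ≡ 1958 (mod 2479)
9^64 ≡ 1958^2 = 3833764 ≡ 1230 (mod 2479)
9^128 ≡ 1230^2 = 1512900 ≡ 710 (mod 2479)
9^256 ≡ 710^2 = 504100 ≡ 863 (mod 2479)
9^512 ≡ 863^2 = 744769 ≡ 1069 (mod 2479)
9^1024 ≡ 1069^2 = 1142761 ≡ 2421 (mod 2479)
9^2048 ≡ 2421^2 = 5861241 ≡ 885 (mod 2479)
2478 = 2048 + 256 + 128 + 32 + 8 + 4 + 2 in binary powers of 2.
So 9^2478 ≡ 885 · 863 · 710 · 1958 · 1365 · 1603 · 81 ≡ 729 (mod 2479).
Since 729 ≠ 1, base 9 is a Fermat witness: 2479 is composite.

729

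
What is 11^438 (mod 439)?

1

11^1 ≡ 11 (mod 439)
11^2 ≡ 11^2 = 121 ≡ 121 (mod 439)
11^4 ≡ 121^2 = 14641 ≡ 154 (mod 439)
11^8 ≡ 154^2 = 23716 ≡ 10 (mod 439)
11^16 ≡ 10^2 = 100 ≡ 100 (mod 439)
11^32 ≡ 100^2 = 10000 ≡ 342 (mod 439)
11^64 ≡ 342^2 = 116964 ≡ 190 (mod 439)
11^128 ≡ 190^2 = 36100 ≡ 102 (mod 439)
11^256 ≡ 102^2 = 10404 ≡ 307 (mod 439)
438 = 256 + 128 + 32 + 16 + 4 + 2 in binary powers of 2.
So 11^438 ≡ 307 · 102 · 342 · 100 · 154 · 121 ≡ 1 (mod 439).
Since the result is 1, base 11 gives no evidence that 439 is composite.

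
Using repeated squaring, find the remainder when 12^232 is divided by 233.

1

12^1 ≡ 12 (mod 233)
12^2 ≡ 12^2 = 144 ≡ 144 (mod 233)
12^4 ≡ 144^2 = 20736 ≡ 232 (mod 233)
12^8 ≡ 232^2 = 53824 ≡ 1 (mod 233)
12^16 ≡ 1^2 = 1 ≡ 1 (mod 233)
12^32 ≡ 1^2 = 1 ≡ 1 (mod 233)
12^64 ≡ 1^2 = 1 ≡ 1 (mod 233)
12^128 ≡ 1^2 = 1 ≡ 1 (mod 233)
232 = 128 + 64 + 32 + 8 in binary powers of 2.
So 12^232 ≡ 1 · 1 · 1 · 1 ≡ 1 (mod 233).
Since the result is 1, base 12 gives no evidence that 233 is composite.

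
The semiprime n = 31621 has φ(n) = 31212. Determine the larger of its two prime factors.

φ(n) = (p−1)(q−1) = n − (p+q) + 1, so p + q = 31621 − 31212 + 1 = 410.
p and q are the roots of t² − 410t + 31621 = 0.
Discriminant: 410² − 4·31621 = 168100 − 126484 = 41616; √41616 = 204.
q = (410 − 204)/2 = 103, p = (410 + 204)/2 = 307.
Check: 103 · 307 = 31621.

307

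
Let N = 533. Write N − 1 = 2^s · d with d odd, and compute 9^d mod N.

533 − 1 = 532 = 2^2 · 133, so d = 133.
9^1 ≡ 9 (mod 533)
9^2 ≡ 9^2 = 81 ≡ 81 (mod 533)
9^4 ≡ 81^2 = 6561 ≡ 165 (mod 533)
9^8 ≡ 165^2 = 27225 ≡ 42 (mod 533)
9^16 ≡ 42^2 = 1764 ≡ 165 (mod 533)
9^32 ≡ 165^2 = 27225 ≡ 42 (mod 533)
9^64 ≡ 42^2 = 1764 ≡ 165 (mod 533)
9^128 ≡ 165^2 = 27225 ≡ 42 (mod 533)
133 = 128 + 4 + 1 in binary powers of 2.
So 9^133 ≡ 42 · 165 · 9 ≡ 9 (mod 533).
Squaring chain: 9 → 81; never reaches −1, so base 9 is a Miller–Rabin witness that 533 is composite.

9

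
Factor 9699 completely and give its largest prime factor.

61

9699 = 3 · 3233
3233 = 53 · 61
61 is prime.
So 9699 = 3 · 53 · 61; the largest prime factor is 61.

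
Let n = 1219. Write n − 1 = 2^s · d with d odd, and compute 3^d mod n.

403

1219 − 1 = 1218 = 2^1 · 609, so d = 609.
3^1 ≡ 3 (mod 1219)
3^2 ≡ 3^2 = 9 ≡ 9 (mod 1219)
3^4 ≡ 9^2 = 81 ≡ 81 (mod 1219)
3^8 ≡ 81^2 = 6561 ≡ 466 (mod 1219)
3^16 ≡ 466^2 = 217156 ≡ 174 (mod 1219)
3^32 ≡ 174^2 = 30276 ≡ 1020 (mod 1219)
3^64 ≡ 1020^2 = 1040400 ≡ 593 (mod 1219)
3^128 ≡ 593^2 = 351649 ≡ 577 (mod 1219)
3^256 ≡ 577^2 = 332929 ≡ 142 (mod 1219)
3^512 ≡ 142^2 = 20164 ≡ 660 (mod 1219)
609 = 512 + 64 + 32 + 1 in binary powers of 2.
So 3^609 ≡ 660 · 593 · 1020 · 3 ≡ 403 (mod 1219).
Squaring chain: 403; never reaches −1, so base 3 is a Miller–Rabin witness that 1219 is composite.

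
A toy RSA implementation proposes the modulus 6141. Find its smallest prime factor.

6141 is odd.
Digit sum 12, divisible by 3.

3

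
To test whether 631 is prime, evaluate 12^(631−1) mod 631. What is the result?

12^1 ≡ 12 (mod 631)
12^2 ≡ 12^2 = 144 ≡ 144 (mod 631)
12^4 ≡ 144^2 = 20736 ≡ 544 (mod 631)
12^8 ≡ 544^2 = 295936 ≡ 628 (mod 631)
12^16 ≡ 628^2 = 394384 ≡ 9 (mod 631)
12^32 ≡ 9^2 = 81 ≡ 81 (mod 631)
12^64 ≡ 81^2 = 6561 ≡ 251 (mod 631)
12^128 ≡ 251^2 = 63001 ≡ 532 (mod 631)
12^256 ≡ 532^2 = 283024 ≡ 336 (mod 631)
12^512 ≡ 336^2 = 112896 ≡ 578 (mod 631)
630 = 512 + 64 + 32 + 16 + 4 + 2 in binary powers of 2.
So 12^630 ≡ 578 · 251 · 81 · 9 · 544 · 144 ≡ 1 (mod 631).
Since the result is 1, base 12 gives no evidence that 631 is composite.

1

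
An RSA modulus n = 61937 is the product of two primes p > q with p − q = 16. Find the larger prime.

Since p = q + 16, we have 61937 = q(q + 16), so q² + 16q − 61937 = 0.
Discriminant: 16² + 4·61937 = 256 + 247748 = 248004; √248004 = 498.
q = (−16 + 498)/2 = 241, and p = q + 16 = 257.
Check: 241 · 257 = 61937.

257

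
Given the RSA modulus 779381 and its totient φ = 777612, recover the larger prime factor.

947

φ(n) = (p−1)(q−1) = n − (p+q) + 1, so p + q = 779381 − 777612 + 1 = 1770.
p and q are the roots of t² − 1770t + 779381 = 0.
Discriminant: 1770² − 4·779381 = 3132900 − 3117524 = 15376; √15376 = 124.
q = (1770 − 124)/2 = 823, p = (1770 + 124)/2 = 947.
Check: 823 · 947 = 779381.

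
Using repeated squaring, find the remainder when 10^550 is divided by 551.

237

10^1 ≡ 10 (mod 551)
10^2 ≡ 10^2 = 100 ≡ 100 (mod 551)
10^4 ≡ 100^2 = 10000 ≡ 82 (mod 551)
10^8 ≡ 82^2 = 6724 ≡ 112 (mod 551)
10^16 ≡ 112^2 = 12544 ≡ 422 (mod 551)
10^32 ≡ 422^2 = 178084 ≡ 111 (mod 551)
10^64 ≡ 111^2 = 12321 ≡ 199 (mod 551)
10^128 ≡ 199^2 = 39601 ≡ 480 (mod 551)
10^256 ≡ 480^2 = 230400 ≡ 82 (mod 551)
10^512 ≡ 82^2 = 6724 ≡ 112 (mod 551)
550 = 512 + 32 + 4 + 2 in binary powers of 2.
So 10^550 ≡ 112 · 111 · 82 · 100 ≡ 237 (mod 551).
Since 237 ≠ 1, base 10 is a Fermat witness: 551 is composite.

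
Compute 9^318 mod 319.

9^1 ≡ 9 (mod 319)
9^2 ≡ 9^2 = 81 ≡ 81 (mod 319)
9^4 ≡ 81^2 = 6561 ≡ 181 (mod 319)
9^8 ≡ 181^2 = 32761 ≡ 223 (mod 319)
9^16 ≡ 223^2 = 49729 ≡ 284 (mod 319)
9^32 ≡ 284^2 = 80656 ≡ 268 (mod 319)
9^64 ≡ 268^2 = 71824 ≡ 49 (mod 319)
9^128 ≡ 49^2 = 2401 ≡ 168 (mod 319)
9^256 ≡ 168^2 = 28224 ≡ 152 (mod 319)
318 = 256 + 32 + 16 + 8 + 4 + 2 in binary powers of 2.
So 9^318 ≡ 152 · 268 · 284 · 223 · 181 · 81 ≡ 25 (mod 319).
Since 25 ≠ 1, base 9 is a Fermat witness: 319 is composite.

25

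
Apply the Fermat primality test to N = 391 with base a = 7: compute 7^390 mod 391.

213

7^1 ≡ 7 (mod 391)
7^2 ≡ 7^2 = 49 ≡ 49 (mod 391)
7^4 ≡ 49^2 = 2401 ≡ 55 (mod 391)
7^8 ≡ 55^2 = 3025 ≡ 288 (mod 391)
7^16 ≡ 288^2 = 82944 ≡ 52 (mod 391)
7^32 ≡ 52^2 = 2704 ≡ 358 (mod 391)
7^64 ≡ 358^2 = 128164 ≡ 307 (mod 391)
7^128 ≡ 307^2 = 94249 ≡ 18 (mod 391)
7^256 ≡ 18^2 = 324 ≡ 324 (mod 391)
390 = 256 + 128 + 4 + 2 in binary powers of 2.
So 7^390 ≡ 324 · 18 · 55 · 49 ≡ 213 (mod 391).
Since 213 ≠ 1, base 7 is a Fermat witness: 391 is composite.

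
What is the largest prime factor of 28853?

28853 = 11 · 2623
2623 = 43 · 61
61 is prime.
So 28853 = 11 · 43 · 61; the largest prime factor is 61.

61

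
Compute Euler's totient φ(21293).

20988

Factor: 21293 = 107 · 199.
φ(21293) = (107−1) · (199−1) = 106 · 198 = 20988.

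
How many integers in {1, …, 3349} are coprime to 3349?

3136

Factor: 3349 = 17 · 197.
φ(3349) = (17−1) · (197−1) = 16 · 196 = 3136.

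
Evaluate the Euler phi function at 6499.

6336

Factor: 6499 = 67 · 97.
φ(6499) = (67−1) · (97−1) = 66 · 96 = 6336.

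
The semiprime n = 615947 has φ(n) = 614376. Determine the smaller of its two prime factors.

743

φ(n) = (p−1)(q−1) = n − (p+q) + 1, so p + q = 615947 − 614376 + 1 = 1572.
p and q are the roots of t² − 1572t + 615947 = 0.
Discriminant: 1572² − 4·615947 = 2471184 − 2463788 = 7396; √7396 = 86.
q = (1572 − 86)/2 = 743, p = (1572 + 86)/2 = 829.
Check: 743 · 829 = 615947.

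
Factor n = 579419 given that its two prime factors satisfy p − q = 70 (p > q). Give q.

Since p = q + 70, we have 579419 = q(q + 70), so q² + 70q − 579419 = 0.
Discriminant: 70² + 4·579419 = 4900 + 2317676 = 2322576; √2322576 = 1524.
q = (−70 + 1524)/2 = 727, and p = q + 70 = 797.
Check: 727 · 797 = 579419.

727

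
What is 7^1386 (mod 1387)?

7^1 ≡ 7 (mod 1387)
7^2 ≡ 7^2 = 49 ≡ 49 (mod 1387)
7^4 ≡ 49^2 = 2401 ≡ 1014 (mod 1387)
7^8 ≡ 1014^2 = 1028196 ≡ 429 (mod 1387)
7^16 ≡ 429^2 = 184041 ≡ 957 (mod 1387)
7^32 ≡ 957^2 = 915849 ≡ 429 (mod 1387)
7^64 ≡ 429^2 = 184041 ≡ 957 (mod 1387)
7^128 ≡ 957^2 = 915849 ≡ 429 (mod 1387)
7^256 ≡ 429^2 = 184041 ≡ 957 (mod 1387)
7^512 ≡ 957^2 = 915849 ≡ 429 (mod 1387)
7^1024 ≡ 429^2 = 184041 ≡ 957 (mod 1387)
1386 = 1024 + 256 + 64 + 32 + 8 + 2 in binary powers of 2.
So 7^1386 ≡ 957 · 957 · 957 · 429 · 429 · 49 ≡ 1122 (mod 1387).
Since 1122 ≠ 1, base 7 is a Fermat witness: 1387 is composite.

1122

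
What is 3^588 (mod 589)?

562

3^1 ≡ 3 (mod 589)
3^2 ≡ 3^2 = 9 ≡ 9 (mod 589)
3^4 ≡ 9^2 = 81 ≡ 81 (mod 589)
3^8 ≡ 81^2 = 6561 ≡ 82 (mod 589)
3^16 ≡ 82^2 = 6724 ≡ 245 (mod 589)
3^32 ≡ 245^2 = 60025 ≡ 536 (mod 589)
3^64 ≡ 536^2 = 287296 ≡ 453 (mod 589)
3^128 ≡ 453^2 = 205209 ≡ 237 (mod 589)
3^256 ≡ 237^2 = 56169 ≡ 214 (mod 589)
3^512 ≡ 214^2 = 45796 ≡ 443 (mod 589)
588 = 512 + 64 + 8 + 4 in binary powers of 2.
So 3^588 ≡ 443 · 453 · 82 · 81 ≡ 562 (mod 589).
Since 562 ≠ 1, base 3 is a Fermat witness: 589 is composite.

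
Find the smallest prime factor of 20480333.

20480333 is odd.
Digit sum 23, not divisible by 3.
Ends in 3: not divisible by 5.
7: 20480333 = 7·2925761 + 6
11: 20480333 = 11·1861848 + 5
13: 20480333 = 13·1575410 + 3
17: 20480333 = 17·1204725 + 8
19: 20480333 = 19·1077912 + 5
23: 20480333 = 23·890449 + 6
29: 20480333 = 29·706218 + 11
31: 20480333 = 31·660655 + 28
37: 20480333 = 37·553522 + 19
41: 20480333 = 41·499520 + 13
43: 20480333 = 43·476286 + 35
47: 20480333 = 47·435751 + 36
53: 20480333 = 53·386421 + 20
59: 20480333 = 59·347124 + 17
61: 20480333 = 61·335743 + 10
67: 20480333 = 67·305676 + 41
71: 20480333 = 71·288455 + 28
73: 20480333 = 73·280552 + 37
79: 20480333 = 79·259244 + 57
83: 20480333 = 83·246751

83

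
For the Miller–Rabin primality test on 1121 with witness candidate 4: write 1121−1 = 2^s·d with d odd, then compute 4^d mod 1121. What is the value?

556

1121 − 1 = 1120 = 2^5 · 35, so d = 35.
4^1 ≡ 4 (mod 1121)
4^2 ≡ 4^2 = 16 ≡ 16 (mod 1121)
4^4 ≡ 16^2 = 256 ≡ 256 (mod 1121)
4^8 ≡ 256^2 = 65536 ≡ 518 (mod 1121)
4^16 ≡ 518^2 = 268324 ≡ 405 (mod 1121)
4^32 ≡ 405^2 = 164025 ≡ 359 (mod 1121)
35 = 32 + 2 + 1 in binary powers of 2.
So 4^35 ≡ 359 · 16 · 4 ≡ 556 (mod 1121).
Squaring chain: 556 → 861 → 340 → 137 → 833; never reaches −1, so base 4 is a Miller–Rabin witness that 1121 is composite.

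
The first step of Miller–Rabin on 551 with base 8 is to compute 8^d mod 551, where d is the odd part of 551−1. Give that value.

449

551 − 1 = 550 = 2^1 · 275, so d = 275.
8^1 ≡ 8 (mod 551)
8^2 ≡ 8^2 = 64 ≡ 64 (mod 551)
8^4 ≡ 64^2 = 4096 ≡ 239 (mod 551)
8^8 ≡ 239^2 = 57121 ≡ 368 (mod 551)
8^16 ≡ 368^2 = 135424 ≡ 429 (mod 551)
8^32 ≡ 429^2 = 184041 ≡ 7 (mod 551)
8^64 ≡ 7^2 = 49 ≡ 49 (mod 551)
8^128 ≡ 49^2 = 2401 ≡ 197 (mod 551)
8^256 ≡ 197^2 = 38809 ≡ 239 (mod 551)
275 = 256 + 16 + 2 + 1 in binary powers of 2.
So 8^275 ≡ 239 · 429 · 64 · 8 ≡ 449 (mod 551).
Squaring chain: 449; never reaches −1, so base 8 is a Miller–Rabin witness that 551 is composite.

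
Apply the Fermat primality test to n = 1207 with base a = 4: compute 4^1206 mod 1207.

4^1 ≡ 4 (mod 1207)
4^2 ≡ 4^2 = 16 ≡ 16 (mod 1207)
4^4 ≡ 16^2 = 256 ≡ 256 (mod 1207)
4^8 ≡ 256^2 = 65536 ≡ 358 (mod 1207)
4^16 ≡ 358^2 = 128164 ≡ 222 (mod 1207)
4^32 ≡ 222^2 = 49284 ≡ 1004 (mod 1207)
4^64 ≡ 1004^2 = 1008016 ≡ 171 (mod 1207)
4^128 ≡ 171^2 = 29241 ≡ 273 (mod 1207)
4^256 ≡ 273^2 = 74529 ≡ 902 (mod 1207)
4^512 ≡ 902^2 = 813604 ≡ 86 (mod 1207)
4^1024 ≡ 86^2 = 7396 ≡ 154 (mod 1207)
1206 = 1024 + 128 + 32 + 16 + 4 + 2 in binary powers of 2.
So 4^1206 ≡ 154 · 273 · 1004 · 222 · 256 · 16 ≡ 577 (mod 1207).
Since 577 ≠ 1, base 4 is a Fermat witness: 1207 is composite.

577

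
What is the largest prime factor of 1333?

43

1333 = 31 · 43
43 is prime.
So 1333 = 31 · 43; the largest prime factor is 43.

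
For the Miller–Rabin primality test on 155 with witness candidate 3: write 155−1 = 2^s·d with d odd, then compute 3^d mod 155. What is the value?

155 − 1 = 154 = 2^1 · 77, so d = 77.
3^1 ≡ 3 (mod 155)
3^2 ≡ 3^2 = 9 ≡ 9 (mod 155)
3^4 ≡ 9^2 = 81 ≡ 81 (mod 155)
3^8 ≡ 81^2 = 6561 ≡ 51 (mod 155)
3^16 ≡ 51^2 = 2601 ≡ 121 (mod 155)
3^32 ≡ 121^2 = 14641 ≡ 71 (mod 155)
3^64 ≡ 71^2 = 5041 ≡ 81 (mod 155)
77 = 64 + 8 + 4 + 1 in binary powers of 2.
So 3^77 ≡ 81 · 51 · 81 · 3 ≡ 53 (mod 155).
Squaring chain: 53; never reaches −1, so base 3 is a Miller–Rabin witness that 155 is composite.

53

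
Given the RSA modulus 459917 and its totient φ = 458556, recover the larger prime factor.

φ(n) = (p−1)(q−1) = n − (p+q) + 1, so p + q = 459917 − 458556 + 1 = 1362.
p and q are the roots of t² − 1362t + 459917 = 0.
Discriminant: 1362² − 4·459917 = 1855044 − 1839668 = 15376; √15376 = 124.
q = (1362 − 124)/2 = 619, p = (1362 + 124)/2 = 743.
Check: 619 · 743 = 459917.

743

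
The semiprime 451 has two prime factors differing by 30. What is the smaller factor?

Since p = q + 30, we have 451 = q(q + 30), so q² + 30q − 451 = 0.
Discriminant: 30² + 4·451 = 900 + 1804 = 2704; √2704 = 52.
q = (−30 + 52)/2 = 11, and p = q + 30 = 41.
Check: 11 · 41 = 451.

11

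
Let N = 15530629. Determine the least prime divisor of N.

15530629 is odd.
Digit sum 31, not divisible by 3.
Ends in 9: not divisible by 5.
7: 15530629 = 7·2218661 + 2
11: 15530629 = 11·1411875 + 4
13: 15530629 = 13·1194663 + 10
17: 15530629 = 17·913566 + 7
19: 15530629 = 19·817401 + 10
23: 15530629 = 23·675244 + 17
29: 15530629 = 29·535538 + 27
31: 15530629 = 31·500988 + 1
37: 15530629 = 37·419746 + 27
41: 15530629 = 41·378795 + 34
43: 15530629 = 43·361177 + 18
47: 15530629 = 47·330438 + 43
53: 15530629 = 53·293030 + 39
59: 15530629 = 59·263231

59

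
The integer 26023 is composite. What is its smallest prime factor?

26023 is odd.
Digit sum 13, not divisible by 3.
Ends in 3: not divisible by 5.
7: 26023 = 7·3717 + 4
11: 26023 = 11·2365 + 8
13: 26023 = 13·2001 + 10
17: 26023 = 17·1530 + 13
19: 26023 = 19·1369 + 12
23: 26023 = 23·1131 + 10
29: 26023 = 29·897 + 10
31: 26023 = 31·839 + 14
37: 26023 = 37·703 + 12
41: 26023 = 41·634 + 29
43: 26023 = 43·605 + 8
47: 26023 = 47·553 + 32
53: 26023 = 53·491

53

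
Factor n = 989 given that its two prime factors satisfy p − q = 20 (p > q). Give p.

43

Since p = q + 20, we have 989 = q(q + 20), so q² + 20q − 989 = 0.
Discriminant: 20² + 4·989 = 400 + 3956 = 4356; √4356 = 66.
q = (−20 + 66)/2 = 23, and p = q + 20 = 43.
Check: 23 · 43 = 989.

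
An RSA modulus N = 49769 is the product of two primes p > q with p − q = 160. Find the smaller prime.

Since p = q + 160, we have 49769 = q(q + 160), so q² + 160q − 49769 = 0.
Discriminant: 160² + 4·49769 = 25600 + 199076 = 224676; √224676 = 474.
q = (−160 + 474)/2 = 157, and p = q + 160 = 317.
Check: 157 · 317 = 49769.

157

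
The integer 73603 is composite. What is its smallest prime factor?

89

73603 is odd.
Digit sum 19, not divisible by 3.
Ends in 3: not divisible by 5.
7: 73603 = 7·10514 + 5
11: 73603 = 11·6691 + 2
13: 73603 = 13·5661 + 10
17: 73603 = 17·4329 + 10
19: 73603 = 19·3873 + 16
23: 73603 = 23·3200 + 3
29: 73603 = 29·2538 + 1
31: 73603 = 31·2374 + 9
37: 73603 = 37·1989 + 10
41: 73603 = 41·1795 + 8
43: 73603 = 43·1711 + 30
47: 73603 = 47·1566 + 1
53: 73603 = 53·1388 + 39
59: 73603 = 59·1247 + 30
61: 73603 = 61·1206 + 37
67: 73603 = 67·1098 + 37
71: 73603 = 71·1036 + 47
73: 73603 = 73·1008 + 19
79: 73603 = 79·931 + 54
83: 73603 = 83·886 + 65
89: 73603 = 89·827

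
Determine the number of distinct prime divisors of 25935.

25935 = 3 · 8645
8645 = 5 · 1729
1729 = 7 · 247
247 = 13 · 19
25935 = 3 · 5 · 7 · 13 · 19, which has 5 distinct prime factors.

5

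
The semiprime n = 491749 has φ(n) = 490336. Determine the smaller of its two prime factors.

φ(n) = (p−1)(q−1) = n − (p+q) + 1, so p + q = 491749 − 490336 + 1 = 1414.
p and q are the roots of t² − 1414t + 491749 = 0.
Discriminant: 1414² − 4·491749 = 1999396 − 1966996 = 32400; √32400 = 180.
q = (1414 − 180)/2 = 617, p = (1414 + 180)/2 = 797.
Check: 617 · 797 = 491749.

617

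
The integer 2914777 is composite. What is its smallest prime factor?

2914777 is odd.
Digit sum 37, not divisible by 3.
Ends in 7: not divisible by 5.
7: 2914777 = 7·416396 + 5
11: 2914777 = 11·264979 + 8
13: 2914777 = 13·224213 + 8
17: 2914777 = 17·171457 + 8
19: 2914777 = 19·153409 + 6
23: 2914777 = 23·126729 + 10
29: 2914777 = 29·100509 + 16
31: 2914777 = 31·94025 + 2
37: 2914777 = 37·78777 + 28
41: 2914777 = 41·71092 + 5
43: 2914777 = 43·67785 + 22
47: 2914777 = 47·62016 + 25
53: 2914777 = 53·54995 + 42
59: 2914777 = 59·49403

59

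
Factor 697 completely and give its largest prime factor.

697 = 17 · 41
41 is prime.
So 697 = 17 · 41; the largest prime factor is 41.

41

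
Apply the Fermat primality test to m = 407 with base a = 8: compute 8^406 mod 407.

344

8^1 ≡ 8 (mod 407)
8^2 ≡ 8^2 = 64 ≡ 64 (mod 407)
8^4 ≡ 64^2 = 4096 ≡ 26 (mod 407)
8^8 ≡ 26^2 = 676 ≡ 269 (mod 407)
8^16 ≡ 269^2 = 72361 ≡ 322 (mod 407)
8^32 ≡ 322^2 = 103684 ≡ 306 (mod 407)
8^64 ≡ 306^2 = 93636 ≡ 26 (mod 407)
8^128 ≡ 26^2 = 676 ≡ 269 (mod 407)
8^256 ≡ 269^2 = 72361 ≡ 322 (mod 407)
406 = 256 + 128 + 16 + 4 + 2 in binary powers of 2.
So 8^406 ≡ 322 · 269 · 322 · 26 · 64 ≡ 344 (mod 407).
Since 344 ≠ 1, base 8 is a Fermat witness: 407 is composite.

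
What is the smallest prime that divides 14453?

14453 is odd.
Digit sum 17, not divisible by 3.
Ends in 3: not divisible by 5.
7: 14453 = 7·2064 + 5
11: 14453 = 11·1313 + 10
13: 14453 = 13·1111 + 10
17: 14453 = 17·850 + 3
19: 14453 = 19·760 + 13
23: 14453 = 23·628 + 9
29: 14453 = 29·498 + 11
31: 14453 = 31·466 + 7
37: 14453 = 37·390 + 23
41: 14453 = 41·352 + 21
43: 14453 = 43·336 + 5
47: 14453 = 47·307 + 24
53: 14453 = 53·272 + 37
59: 14453 = 59·244 + 57
61: 14453 = 61·236 + 57
67: 14453 = 67·215 + 48
71: 14453 = 71·203 + 40
73: 14453 = 73·197 + 72
79: 14453 = 79·182 + 75
83: 14453 = 83·174 + 11
89: 14453 = 89·162 + 35
97: 14453 = 97·149

97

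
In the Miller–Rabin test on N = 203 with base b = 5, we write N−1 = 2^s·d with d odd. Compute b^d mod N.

38

203 − 1 = 202 = 2^1 · 101, so d = 101.
5^1 ≡ 5 (mod 203)
5^2 ≡ 5^2 = 25 ≡ 25 (mod 203)
5^4 ≡ 25^2 = 625 ≡ 16 (mod 203)
5^8 ≡ 16^2 = 256 ≡ 53 (mod 203)
5^16 ≡ 53^2 = 2809 ≡ 170 (mod 203)
5^32 ≡ 170^2 = 28900 ≡ 74 (mod 203)
5^64 ≡ 74^2 = 5476 ≡ 198 (mod 203)
101 = 64 + 32 + 4 + 1 in binary powers of 2.
So 5^101 ≡ 198 · 74 · 16 · 5 ≡ 38 (mod 203).
Squaring chain: 38; never reaches −1, so base 5 is a Miller–Rabin witness that 203 is composite.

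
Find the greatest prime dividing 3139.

73

3139 = 43 · 73
73 is prime.
So 3139 = 43 · 73; the largest prime factor is 73.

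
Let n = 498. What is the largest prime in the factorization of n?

498 = 2 · 249
249 = 3 · 83
83 is prime.
So 498 = 2 · 3 · 83; the largest prime factor is 83.

83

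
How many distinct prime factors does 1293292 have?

1293292 = 2^2 · 323323
323323 = 7 · 46189
46189 = 11 · 4199
4199 = 13 · 323
323 = 17 · 19
1293292 = 2^2 · 7 · 11 · 13 · 17 · 19, which has 6 distinct prime factors.

6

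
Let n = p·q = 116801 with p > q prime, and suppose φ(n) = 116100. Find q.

φ(n) = (p−1)(q−1) = n − (p+q) + 1, so p + q = 116801 − 116100 + 1 = 702.
p and q are the roots of t² − 702t + 116801 = 0.
Discriminant: 702² − 4·116801 = 492804 − 467204 = 25600; √25600 = 160.
q = (702 − 160)/2 = 271, p = (702 + 160)/2 = 431.
Check: 271 · 431 = 116801.

271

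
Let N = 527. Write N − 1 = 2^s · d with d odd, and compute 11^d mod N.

527 − 1 = 526 = 2^1 · 263, so d = 263.
11^1 ≡ 11 (mod 527)
11^2 ≡ 11^2 = 121 ≡ 121 (mod 527)
11^4 ≡ 121^2 = 14641 ≡ 412 (mod 527)
11^8 ≡ 412^2 = 169744 ≡ 50 (mod 527)
11^16 ≡ 50^2 = 2500 ≡ 392 (mod 527)
11^32 ≡ 392^2 = 153664 ≡ 307 (mod 527)
11^64 ≡ 307^2 = 94249 ≡ 443 (mod 527)
11^128 ≡ 443^2 = 196249 ≡ 205 (mod 527)
11^256 ≡ 205^2 = 42025 ≡ 392 (mod 527)
263 = 256 + 4 + 2 + 1 in binary powers of 2.
So 11^263 ≡ 392 · 412 · 121 · 11 ≡ 105 (mod 527).
Squaring chain: 105; never reaches −1, so base 11 is a Miller–Rabin witness that 527 is composite.

105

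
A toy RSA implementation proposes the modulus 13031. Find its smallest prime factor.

13031 is odd.
Digit sum 8, not divisible by 3.
Ends in 1: not divisible by 5.
7: 13031 = 7·1861 + 4
11: 13031 = 11·1184 + 7
13: 13031 = 13·1002 + 5
17: 13031 = 17·766 + 9
19: 13031 = 19·685 + 16
23: 13031 = 23·566 + 13
29: 13031 = 29·449 + 10
31: 13031 = 31·420 + 11
37: 13031 = 37·352 + 7
41: 13031 = 41·317 + 34
43: 13031 = 43·303 + 2
47: 13031 = 47·277 + 12
53: 13031 = 53·245 + 46
59: 13031 = 59·220 + 51
61: 13031 = 61·213 + 38
67: 13031 = 67·194 + 33
71: 13031 = 71·183 + 38
73: 13031 = 73·178 + 37
79: 13031 = 79·164 + 75
83: 13031 = 83·157

83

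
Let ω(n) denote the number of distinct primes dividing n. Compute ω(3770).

3770 = 2 · 1885
1885 = 5 · 377
377 = 13 · 29
3770 = 2 · 5 · 13 · 29, which has 4 distinct prime factors.

4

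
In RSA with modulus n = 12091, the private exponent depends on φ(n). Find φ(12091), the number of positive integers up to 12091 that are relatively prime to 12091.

Factor: 12091 = 107 · 113.
φ(12091) = (107−1) · (113−1) = 106 · 112 = 11872.

11872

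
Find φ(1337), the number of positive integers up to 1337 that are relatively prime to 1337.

1140

Factor: 1337 = 7 · 191.
φ(1337) = (7−1) · (191−1) = 6 · 190 = 1140.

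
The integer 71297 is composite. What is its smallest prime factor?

71297 is odd.
Digit sum 26, not divisible by 3.
Ends in 7: not divisible by 5.
7: 71297 = 7·10185 + 2
11: 71297 = 11·6481 + 6
13: 71297 = 13·5484 + 5
17: 71297 = 17·4193 + 16
19: 71297 = 19·3752 + 9
23: 71297 = 23·3099 + 20
29: 71297 = 29·2458 + 15
31: 71297 = 31·2299 + 28
37: 71297 = 37·1926 + 35
41: 71297 = 41·1738 + 39
43: 71297 = 43·1658 + 3
47: 71297 = 47·1516 + 45
53: 71297 = 53·1345 + 12
59: 71297 = 59·1208 + 25
61: 71297 = 61·1168 + 49
67: 71297 = 67·1064 + 9
71: 71297 = 71·1004 + 13
73: 71297 = 73·976 + 49
79: 71297 = 79·902 + 39
83: 71297 = 83·859

83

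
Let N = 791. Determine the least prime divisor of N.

7

791 is odd.
Digit sum 17, not divisible by 3.
Ends in 1: not divisible by 5.
7: 791 = 7·113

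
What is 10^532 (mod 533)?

510

10^1 ≡ 10 (mod 533)
10^2 ≡ 10^2 = 100 ≡ 100 (mod 533)
10^4 ≡ 100^2 = 10000 ≡ 406 (mod 533)
10^8 ≡ 406^2 = 164836 ≡ 139 (mod 533)
10^16 ≡ 139^2 = 19321 ≡ 133 (mod 533)
10^32 ≡ 133^2 = 17689 ≡ 100 (mod 533)
10^64 ≡ 100^2 = 10000 ≡ 406 (mod 533)
10^128 ≡ 406^2 = 164836 ≡ 139 (mod 533)
10^256 ≡ 139^2 = 19321 ≡ 133 (mod 533)
10^512 ≡ 133^2 = 17689 ≡ 100 (mod 533)
532 = 512 + 16 + 4 in binary powers of 2.
So 10^532 ≡ 100 · 133 · 406 ≡ 510 (mod 533).
Since 510 ≠ 1, base 10 is a Fermat witness: 533 is composite.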